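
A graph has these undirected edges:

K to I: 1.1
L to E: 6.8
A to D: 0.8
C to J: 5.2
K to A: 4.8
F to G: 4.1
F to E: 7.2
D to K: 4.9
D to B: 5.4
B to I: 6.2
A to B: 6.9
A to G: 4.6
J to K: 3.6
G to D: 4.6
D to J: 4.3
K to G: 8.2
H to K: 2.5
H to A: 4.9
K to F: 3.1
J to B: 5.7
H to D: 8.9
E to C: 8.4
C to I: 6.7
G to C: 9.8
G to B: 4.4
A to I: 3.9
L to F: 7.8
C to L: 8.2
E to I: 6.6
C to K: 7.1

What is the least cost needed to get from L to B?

16.3

Shortest distances from L:
L: 0
E: 6.8  (via L)
F: 7.8  (via L)
C: 8.2  (via L)
K: 10.9  (via F)
G: 11.9  (via F)
I: 12  (via K)
H: 13.4  (via K)
J: 13.4  (via C)
A: 15.7  (via K)
D: 15.8  (via K)
B: 16.3  (via G)
Shortest route: L–F–G–B = 16.3.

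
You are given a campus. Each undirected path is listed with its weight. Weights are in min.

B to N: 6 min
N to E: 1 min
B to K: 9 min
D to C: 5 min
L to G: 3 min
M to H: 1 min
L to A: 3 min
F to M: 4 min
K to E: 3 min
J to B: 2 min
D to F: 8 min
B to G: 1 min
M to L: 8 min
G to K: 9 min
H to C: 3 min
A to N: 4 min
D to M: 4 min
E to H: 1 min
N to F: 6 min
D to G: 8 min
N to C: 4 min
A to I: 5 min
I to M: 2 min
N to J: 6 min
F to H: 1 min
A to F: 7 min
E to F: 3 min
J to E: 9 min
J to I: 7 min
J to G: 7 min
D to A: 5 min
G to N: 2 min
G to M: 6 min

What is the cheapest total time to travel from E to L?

6 min

Running Dijkstra from E:
E: 0
H: 1  (via E)
N: 1  (via E)
F: 2  (via H)
M: 2  (via H)
G: 3  (via N)
K: 3  (via E)
B: 4  (via G)
C: 4  (via H)
I: 4  (via M)
A: 5  (via N)
D: 6  (via M)
J: 6  (via B)
L: 6  (via G)
Shortest route: E–N–G–L = 6 min.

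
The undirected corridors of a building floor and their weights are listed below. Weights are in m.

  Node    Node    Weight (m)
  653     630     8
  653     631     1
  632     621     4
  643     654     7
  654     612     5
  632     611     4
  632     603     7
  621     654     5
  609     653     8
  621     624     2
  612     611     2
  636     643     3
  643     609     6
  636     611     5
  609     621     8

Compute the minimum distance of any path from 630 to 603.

Shortest distances from 630:
630: 0
653: 8  (via 630)
631: 9  (via 653)
609: 16  (via 653)
643: 22  (via 609)
621: 24  (via 609)
636: 25  (via 643)
624: 26  (via 621)
632: 28  (via 621)
654: 29  (via 643)
611: 30  (via 636)
612: 32  (via 611)
603: 35  (via 632)
Shortest route: 630–653–609–621–632–603 = 35 m.

35 m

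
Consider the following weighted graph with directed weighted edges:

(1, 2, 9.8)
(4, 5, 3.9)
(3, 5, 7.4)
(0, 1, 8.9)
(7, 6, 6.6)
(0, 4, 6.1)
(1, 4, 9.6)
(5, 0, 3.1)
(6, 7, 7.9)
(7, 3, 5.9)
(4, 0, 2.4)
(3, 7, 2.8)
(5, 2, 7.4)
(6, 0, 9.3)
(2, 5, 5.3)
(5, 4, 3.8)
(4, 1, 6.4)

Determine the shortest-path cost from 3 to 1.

Enumerating some paths:
3 → 5 → 0 → 1: 7.4+3.1+8.9 = 19.4
3 → 5 → 4 → 1: 7.4+3.8+6.4 = 17.6
The minimum is 17.6 via 3 → 5 → 4 → 1.

17.6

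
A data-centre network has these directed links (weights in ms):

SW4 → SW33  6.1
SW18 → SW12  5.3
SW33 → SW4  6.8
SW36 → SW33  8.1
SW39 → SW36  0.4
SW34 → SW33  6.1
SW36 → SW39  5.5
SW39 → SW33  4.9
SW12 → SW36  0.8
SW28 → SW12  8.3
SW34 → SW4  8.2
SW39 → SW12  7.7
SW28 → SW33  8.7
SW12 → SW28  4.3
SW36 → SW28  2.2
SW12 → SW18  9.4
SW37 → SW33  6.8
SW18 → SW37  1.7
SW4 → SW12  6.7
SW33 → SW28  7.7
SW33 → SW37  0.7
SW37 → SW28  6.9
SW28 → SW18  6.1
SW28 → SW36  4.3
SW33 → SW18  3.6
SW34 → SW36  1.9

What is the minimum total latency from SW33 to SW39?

15.2 ms

Enumerating some paths:
SW33–SW4–SW12–SW36–SW39: 6.8+6.7+0.8+5.5 = 19.8
SW33–SW37–SW28–SW36–SW39: 0.7+6.9+4.3+5.5 = 17.4
SW33–SW28–SW36–SW39: 7.7+4.3+5.5 = 17.5
SW33–SW18–SW12–SW36–SW39: 3.6+5.3+0.8+5.5 = 15.2
Cheapest is SW33–SW18–SW12–SW36–SW39 at 15.2 ms.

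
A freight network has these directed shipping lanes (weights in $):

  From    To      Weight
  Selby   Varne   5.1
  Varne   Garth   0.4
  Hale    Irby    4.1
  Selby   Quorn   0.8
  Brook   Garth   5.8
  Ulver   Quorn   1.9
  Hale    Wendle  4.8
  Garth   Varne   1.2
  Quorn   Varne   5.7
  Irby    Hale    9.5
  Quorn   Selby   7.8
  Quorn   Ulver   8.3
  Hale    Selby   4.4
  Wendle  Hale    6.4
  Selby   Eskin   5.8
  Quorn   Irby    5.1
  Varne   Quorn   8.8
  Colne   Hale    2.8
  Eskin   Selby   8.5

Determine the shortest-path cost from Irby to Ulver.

$23

Candidate routes:
Irby–Hale–Selby–Quorn–Ulver: 9.5+4.4+0.8+8.3 = 23
Irby–Hale–Selby–Varne–Quorn–Ulver: 9.5+4.4+5.1+8.8+8.3 = 36.1
Cheapest is Irby–Hale–Selby–Quorn–Ulver at $23.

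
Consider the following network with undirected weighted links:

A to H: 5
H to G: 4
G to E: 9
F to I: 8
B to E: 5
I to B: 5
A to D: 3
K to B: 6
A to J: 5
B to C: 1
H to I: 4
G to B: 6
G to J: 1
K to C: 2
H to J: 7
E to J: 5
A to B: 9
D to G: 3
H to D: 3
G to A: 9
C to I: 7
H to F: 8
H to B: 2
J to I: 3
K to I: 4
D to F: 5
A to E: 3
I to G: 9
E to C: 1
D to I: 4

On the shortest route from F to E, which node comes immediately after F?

Candidate routes:
F → D → H → B → C → E: 5+3+2+1+1 = 12
F → D → A → E: 5+3+3 = 11
F → H → B → C → E: 8+2+1+1 = 12
The minimum is 11 via F → D → A → E.
So from F the first move is to D.

D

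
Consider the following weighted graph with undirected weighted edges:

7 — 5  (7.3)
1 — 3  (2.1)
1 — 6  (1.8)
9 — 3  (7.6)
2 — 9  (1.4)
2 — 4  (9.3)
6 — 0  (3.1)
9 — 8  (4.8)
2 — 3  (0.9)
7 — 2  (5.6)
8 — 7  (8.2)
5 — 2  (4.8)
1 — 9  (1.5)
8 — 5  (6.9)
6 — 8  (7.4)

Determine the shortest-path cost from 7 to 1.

Compare a few routes:
7 → 5 → 2 → 9 → 1: 7.3+4.8+1.4+1.5 = 15
7 → 2 → 3 → 1: 5.6+0.9+2.1 = 8.6
7 → 2 → 9 → 1: 5.6+1.4+1.5 = 8.5
7 → 8 → 9 → 1: 8.2+4.8+1.5 = 14.5
Cheapest is 7 → 2 → 9 → 1 at 8.5.

8.5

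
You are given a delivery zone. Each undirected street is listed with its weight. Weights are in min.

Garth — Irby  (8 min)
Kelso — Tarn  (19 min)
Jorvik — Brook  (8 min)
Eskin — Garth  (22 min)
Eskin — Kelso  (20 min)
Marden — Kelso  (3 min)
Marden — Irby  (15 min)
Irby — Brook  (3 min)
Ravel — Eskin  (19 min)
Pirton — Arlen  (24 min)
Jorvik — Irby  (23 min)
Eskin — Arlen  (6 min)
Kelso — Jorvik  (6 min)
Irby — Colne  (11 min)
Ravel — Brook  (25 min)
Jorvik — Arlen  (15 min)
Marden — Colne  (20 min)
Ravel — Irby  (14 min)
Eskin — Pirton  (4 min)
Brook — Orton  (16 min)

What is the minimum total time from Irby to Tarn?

Candidate routes:
Irby - Marden - Kelso - Tarn: 15+3+19 = 37
Irby - Brook - Jorvik - Kelso - Tarn: 3+8+6+19 = 36
Irby - Jorvik - Kelso - Tarn: 23+6+19 = 48
The minimum is 36 min via Irby - Brook - Jorvik - Kelso - Tarn.

36 min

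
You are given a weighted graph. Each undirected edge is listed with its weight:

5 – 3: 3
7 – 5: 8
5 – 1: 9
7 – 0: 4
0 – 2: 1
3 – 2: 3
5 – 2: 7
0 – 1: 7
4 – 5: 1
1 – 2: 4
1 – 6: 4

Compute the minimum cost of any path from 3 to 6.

11

Candidate routes:
3–2–1–6: 3+4+4 = 11
3–2–0–1–6: 3+1+7+4 = 15
Cheapest is 3–2–1–6 at 11.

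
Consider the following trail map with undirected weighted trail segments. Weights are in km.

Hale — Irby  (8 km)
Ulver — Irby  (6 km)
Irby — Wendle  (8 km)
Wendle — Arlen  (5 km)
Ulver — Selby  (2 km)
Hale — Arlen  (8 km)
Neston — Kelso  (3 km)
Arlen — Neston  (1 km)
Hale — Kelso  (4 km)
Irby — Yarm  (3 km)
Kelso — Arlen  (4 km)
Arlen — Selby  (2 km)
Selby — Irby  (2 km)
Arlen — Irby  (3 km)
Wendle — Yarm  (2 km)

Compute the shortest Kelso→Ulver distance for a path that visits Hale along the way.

16 km

Best Kelso to Hale: Kelso–Hale costing 4
Best Hale to Ulver: Hale–Irby–Selby–Ulver costing 12
Total via Hale: 4 + 12 = 16 km.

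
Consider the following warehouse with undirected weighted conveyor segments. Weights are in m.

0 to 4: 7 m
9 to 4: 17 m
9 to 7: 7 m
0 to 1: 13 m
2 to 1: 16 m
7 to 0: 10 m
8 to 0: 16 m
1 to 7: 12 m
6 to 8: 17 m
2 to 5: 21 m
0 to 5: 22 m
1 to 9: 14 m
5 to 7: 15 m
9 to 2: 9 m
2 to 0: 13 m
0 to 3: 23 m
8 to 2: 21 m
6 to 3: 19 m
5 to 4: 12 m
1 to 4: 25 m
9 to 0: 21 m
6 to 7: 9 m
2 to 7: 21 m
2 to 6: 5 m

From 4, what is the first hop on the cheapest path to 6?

0

Enumerating some paths:
4 → 9 → 7 → 6: 17+7+9 = 33
4 → 0 → 2 → 6: 7+13+5 = 25
4 → 9 → 2 → 6: 17+9+5 = 31
4 → 0 → 7 → 6: 7+10+9 = 26
The minimum is 25 m via 4 → 0 → 2 → 6.
So from 4 the first move is to 0.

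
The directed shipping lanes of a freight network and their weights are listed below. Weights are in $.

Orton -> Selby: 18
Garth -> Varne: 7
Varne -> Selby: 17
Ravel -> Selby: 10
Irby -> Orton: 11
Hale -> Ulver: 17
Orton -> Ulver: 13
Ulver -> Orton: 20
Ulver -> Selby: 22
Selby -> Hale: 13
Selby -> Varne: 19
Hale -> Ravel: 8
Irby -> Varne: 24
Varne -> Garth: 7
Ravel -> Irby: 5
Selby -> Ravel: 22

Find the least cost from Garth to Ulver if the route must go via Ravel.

Best Garth to Ravel: Garth → Varne → Selby → Hale → Ravel costing 45
Best Ravel to Ulver: Ravel → Irby → Orton → Ulver costing 29
Total via Ravel: 45 + 29 = $74.

$74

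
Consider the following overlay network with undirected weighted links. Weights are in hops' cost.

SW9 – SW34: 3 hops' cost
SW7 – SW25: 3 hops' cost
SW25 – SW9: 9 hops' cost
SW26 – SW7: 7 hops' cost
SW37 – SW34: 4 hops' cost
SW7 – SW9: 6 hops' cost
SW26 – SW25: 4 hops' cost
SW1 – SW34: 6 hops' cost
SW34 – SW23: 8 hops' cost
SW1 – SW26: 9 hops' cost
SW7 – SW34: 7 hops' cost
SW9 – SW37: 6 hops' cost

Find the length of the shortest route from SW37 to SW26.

18 hops' cost

Compare a few routes:
SW37 - SW34 - SW7 - SW26: 4+7+7 = 18
SW37 - SW34 - SW1 - SW26: 4+6+9 = 19
SW37 - SW9 - SW25 - SW26: 6+9+4 = 19
Cheapest is SW37 - SW34 - SW7 - SW26 at 18 hops' cost.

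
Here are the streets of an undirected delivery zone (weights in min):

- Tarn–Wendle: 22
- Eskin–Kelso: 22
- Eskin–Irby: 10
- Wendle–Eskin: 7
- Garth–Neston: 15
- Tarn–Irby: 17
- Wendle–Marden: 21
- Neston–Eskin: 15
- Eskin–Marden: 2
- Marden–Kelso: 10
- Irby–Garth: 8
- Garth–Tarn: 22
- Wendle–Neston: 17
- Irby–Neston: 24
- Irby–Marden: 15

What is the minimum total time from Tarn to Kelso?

Compare a few routes:
Tarn–Wendle–Eskin–Marden–Kelso: 22+7+2+10 = 41
Tarn–Irby–Eskin–Marden–Kelso: 17+10+2+10 = 39
Cheapest is Tarn–Irby–Eskin–Marden–Kelso at 39 min.

39 min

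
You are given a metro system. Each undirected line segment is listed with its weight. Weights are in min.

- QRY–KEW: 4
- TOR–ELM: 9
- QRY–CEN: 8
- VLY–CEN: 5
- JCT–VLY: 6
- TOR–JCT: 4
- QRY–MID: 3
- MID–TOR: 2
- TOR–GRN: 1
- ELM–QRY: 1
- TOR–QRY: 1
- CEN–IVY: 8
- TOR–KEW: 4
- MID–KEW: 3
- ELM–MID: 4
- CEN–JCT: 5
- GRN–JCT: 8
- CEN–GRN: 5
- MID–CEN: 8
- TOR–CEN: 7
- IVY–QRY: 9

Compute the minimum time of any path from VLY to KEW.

Shortest distances from VLY:
VLY: 0
CEN: 5  (via VLY)
JCT: 6  (via VLY)
TOR: 10  (via JCT)
GRN: 10  (via CEN)
QRY: 11  (via TOR)
ELM: 12  (via QRY)
MID: 12  (via TOR)
IVY: 13  (via CEN)
KEW: 14  (via TOR)
Shortest route: VLY → JCT → TOR → KEW = 14 min.

14 min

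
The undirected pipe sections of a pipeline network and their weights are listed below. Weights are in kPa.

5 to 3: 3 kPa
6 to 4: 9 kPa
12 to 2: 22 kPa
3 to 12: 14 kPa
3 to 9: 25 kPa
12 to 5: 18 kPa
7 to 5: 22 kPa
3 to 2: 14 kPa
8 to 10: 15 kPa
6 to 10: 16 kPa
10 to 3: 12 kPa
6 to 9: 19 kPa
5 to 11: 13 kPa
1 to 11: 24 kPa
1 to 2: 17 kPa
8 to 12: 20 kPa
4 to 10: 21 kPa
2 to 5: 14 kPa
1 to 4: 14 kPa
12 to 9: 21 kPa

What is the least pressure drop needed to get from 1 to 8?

Enumerating some paths:
1 - 4 - 6 - 10 - 8: 14+9+16+15 = 54
1 - 4 - 10 - 8: 14+21+15 = 50
1 - 2 - 3 - 10 - 8: 17+14+12+15 = 58
Cheapest is 1 - 4 - 10 - 8 at 50 kPa.

50 kPa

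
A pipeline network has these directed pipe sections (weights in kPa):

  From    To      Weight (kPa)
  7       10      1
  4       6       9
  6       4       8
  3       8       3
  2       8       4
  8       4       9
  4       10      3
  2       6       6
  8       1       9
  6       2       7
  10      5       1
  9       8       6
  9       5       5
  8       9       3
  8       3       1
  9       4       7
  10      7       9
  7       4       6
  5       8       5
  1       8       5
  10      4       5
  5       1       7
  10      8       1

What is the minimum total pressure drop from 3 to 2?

28 kPa

Enumerating some paths:
3 - 8 - 4 - 6 - 2: 3+9+9+7 = 28
3 - 8 - 9 - 4 - 6 - 2: 3+3+7+9+7 = 29
Cheapest is 3 - 8 - 4 - 6 - 2 at 28 kPa.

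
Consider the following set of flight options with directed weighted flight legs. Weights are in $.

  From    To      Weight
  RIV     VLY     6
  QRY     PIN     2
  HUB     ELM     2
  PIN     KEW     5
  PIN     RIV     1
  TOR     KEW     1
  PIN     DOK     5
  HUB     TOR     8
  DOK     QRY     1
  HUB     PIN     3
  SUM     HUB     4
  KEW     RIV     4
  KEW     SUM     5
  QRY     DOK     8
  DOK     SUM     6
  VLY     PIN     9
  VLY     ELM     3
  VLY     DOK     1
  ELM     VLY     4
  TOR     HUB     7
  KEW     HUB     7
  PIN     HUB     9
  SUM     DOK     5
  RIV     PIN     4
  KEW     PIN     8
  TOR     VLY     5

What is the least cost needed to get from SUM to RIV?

$8

Candidate routes:
SUM–HUB–PIN–RIV: 4+3+1 = 8
SUM–DOK–QRY–PIN–RIV: 5+1+2+1 = 9
SUM–HUB–PIN–KEW–RIV: 4+3+5+4 = 16
SUM–HUB–ELM–VLY–DOK–QRY–PIN–RIV: 4+2+4+1+1+2+1 = 15
The minimum is $8 via SUM–HUB–PIN–RIV.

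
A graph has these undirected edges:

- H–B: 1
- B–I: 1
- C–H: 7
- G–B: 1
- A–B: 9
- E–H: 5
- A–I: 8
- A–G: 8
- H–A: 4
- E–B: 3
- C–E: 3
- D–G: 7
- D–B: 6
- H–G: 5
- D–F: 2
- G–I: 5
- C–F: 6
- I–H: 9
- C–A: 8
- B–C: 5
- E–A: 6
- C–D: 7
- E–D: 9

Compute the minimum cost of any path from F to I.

Compare a few routes:
F–D–B–I: 2+6+1 = 9
F–C–B–I: 6+5+1 = 12
F–D–G–B–I: 2+7+1+1 = 11
The minimum is 9 via F–D–B–I.

9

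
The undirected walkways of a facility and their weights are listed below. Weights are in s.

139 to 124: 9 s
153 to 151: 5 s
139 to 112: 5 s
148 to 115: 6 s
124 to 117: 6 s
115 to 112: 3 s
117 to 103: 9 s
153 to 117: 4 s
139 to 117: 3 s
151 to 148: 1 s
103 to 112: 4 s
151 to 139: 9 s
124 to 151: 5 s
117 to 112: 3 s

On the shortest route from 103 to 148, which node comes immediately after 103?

Enumerating some paths:
103–112–117–153–151–148: 4+3+4+5+1 = 17
103–117–153–151–148: 9+4+5+1 = 19
103–112–115–148: 4+3+6 = 13
The minimum is 13 s via 103–112–115–148.
So from 103 the first move is to 112.

112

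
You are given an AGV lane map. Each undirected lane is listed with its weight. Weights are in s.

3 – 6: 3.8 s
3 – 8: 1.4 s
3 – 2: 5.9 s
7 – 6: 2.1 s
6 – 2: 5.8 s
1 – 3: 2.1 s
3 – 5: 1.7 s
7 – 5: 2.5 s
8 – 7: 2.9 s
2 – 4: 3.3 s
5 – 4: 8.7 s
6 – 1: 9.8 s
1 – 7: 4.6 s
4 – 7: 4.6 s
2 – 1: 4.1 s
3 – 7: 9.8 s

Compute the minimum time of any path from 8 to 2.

7.3 s

Running Dijkstra from 8:
8: 0
3: 1.4  (via 8)
7: 2.9  (via 8)
5: 3.1  (via 3)
1: 3.5  (via 3)
6: 5  (via 7)
2: 7.3  (via 3)
Shortest route: 8 → 3 → 2 = 7.3 s.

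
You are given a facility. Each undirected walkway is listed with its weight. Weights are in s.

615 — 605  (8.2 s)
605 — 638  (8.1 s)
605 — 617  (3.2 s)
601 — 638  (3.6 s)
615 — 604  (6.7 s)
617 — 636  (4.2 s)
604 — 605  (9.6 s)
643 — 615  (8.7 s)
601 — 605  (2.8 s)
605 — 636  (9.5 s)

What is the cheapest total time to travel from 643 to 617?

20.1 s

Settle nodes by increasing distance from 643:
643: 0
615: 8.7  (via 643)
604: 15.4  (via 615)
605: 16.9  (via 615)
601: 19.7  (via 605)
617: 20.1  (via 605)
Shortest route: 643 → 615 → 605 → 617 = 20.1 s.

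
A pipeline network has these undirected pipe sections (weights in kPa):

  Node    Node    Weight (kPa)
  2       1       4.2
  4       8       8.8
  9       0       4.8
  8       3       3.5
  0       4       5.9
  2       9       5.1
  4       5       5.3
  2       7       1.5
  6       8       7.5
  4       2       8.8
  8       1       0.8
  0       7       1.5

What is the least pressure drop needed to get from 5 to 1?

Running Dijkstra from 5:
5: 0
4: 5.3  (via 5)
0: 11.2  (via 4)
7: 12.7  (via 0)
2: 14.1  (via 4)
8: 14.1  (via 4)
1: 14.9  (via 8)
Shortest route: 5–4–8–1 = 14.9 kPa.

14.9 kPa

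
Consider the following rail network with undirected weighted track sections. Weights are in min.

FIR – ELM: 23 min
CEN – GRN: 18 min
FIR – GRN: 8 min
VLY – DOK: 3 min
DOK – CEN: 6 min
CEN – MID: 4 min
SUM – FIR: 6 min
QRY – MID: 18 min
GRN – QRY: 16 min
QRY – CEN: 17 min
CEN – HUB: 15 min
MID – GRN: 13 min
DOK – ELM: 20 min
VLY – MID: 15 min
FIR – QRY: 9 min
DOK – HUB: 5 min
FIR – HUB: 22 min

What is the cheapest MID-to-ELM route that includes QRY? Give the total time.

50 min

Best MID to QRY: MID–QRY costing 18
Shortest QRY→ELM: QRY–FIR–ELM = 32
Total via QRY: 18 + 32 = 50 min.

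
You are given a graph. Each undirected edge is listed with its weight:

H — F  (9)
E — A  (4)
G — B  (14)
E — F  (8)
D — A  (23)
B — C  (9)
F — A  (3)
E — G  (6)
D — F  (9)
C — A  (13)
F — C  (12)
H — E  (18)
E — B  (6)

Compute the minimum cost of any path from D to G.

22

Settle nodes by increasing distance from D:
D: 0
F: 9  (via D)
A: 12  (via F)
E: 16  (via A)
H: 18  (via F)
C: 21  (via F)
B: 22  (via E)
G: 22  (via E)
Shortest route: D–F–A–E–G = 22.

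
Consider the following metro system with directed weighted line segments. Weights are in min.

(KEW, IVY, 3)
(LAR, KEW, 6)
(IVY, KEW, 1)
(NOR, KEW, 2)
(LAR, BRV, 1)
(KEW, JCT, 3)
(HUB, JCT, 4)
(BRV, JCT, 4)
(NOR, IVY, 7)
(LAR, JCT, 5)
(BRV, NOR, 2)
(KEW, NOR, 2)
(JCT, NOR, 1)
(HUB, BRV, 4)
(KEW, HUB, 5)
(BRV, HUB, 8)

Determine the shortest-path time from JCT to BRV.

Shortest distances from JCT:
JCT: 0
NOR: 1  (via JCT)
KEW: 3  (via NOR)
IVY: 6  (via KEW)
HUB: 8  (via KEW)
BRV: 12  (via HUB)
Shortest route: JCT → NOR → KEW → HUB → BRV = 12 min.

12 min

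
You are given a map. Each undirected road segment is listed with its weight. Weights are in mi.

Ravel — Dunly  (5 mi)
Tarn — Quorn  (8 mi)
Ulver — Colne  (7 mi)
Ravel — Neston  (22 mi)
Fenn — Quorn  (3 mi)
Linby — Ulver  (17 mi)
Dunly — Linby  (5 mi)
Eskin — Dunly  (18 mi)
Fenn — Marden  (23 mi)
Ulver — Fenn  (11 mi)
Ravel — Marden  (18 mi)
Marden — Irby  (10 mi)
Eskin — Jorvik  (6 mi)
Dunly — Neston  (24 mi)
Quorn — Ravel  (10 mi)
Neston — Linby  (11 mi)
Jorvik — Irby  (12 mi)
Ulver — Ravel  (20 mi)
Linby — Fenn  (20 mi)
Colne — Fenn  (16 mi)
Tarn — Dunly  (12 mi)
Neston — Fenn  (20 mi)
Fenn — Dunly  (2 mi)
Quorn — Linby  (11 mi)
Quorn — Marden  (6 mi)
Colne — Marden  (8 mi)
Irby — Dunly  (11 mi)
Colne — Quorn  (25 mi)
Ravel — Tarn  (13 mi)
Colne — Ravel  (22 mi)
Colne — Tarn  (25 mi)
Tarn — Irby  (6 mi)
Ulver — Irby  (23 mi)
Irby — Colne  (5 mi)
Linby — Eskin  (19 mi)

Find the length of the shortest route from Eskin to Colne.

Settle nodes by increasing distance from Eskin:
Eskin: 0
Jorvik: 6  (via Eskin)
Irby: 18  (via Jorvik)
Dunly: 18  (via Eskin)
Linby: 19  (via Eskin)
Fenn: 20  (via Dunly)
Colne: 23  (via Irby)
Shortest route: Eskin → Jorvik → Irby → Colne = 23 mi.

23 mi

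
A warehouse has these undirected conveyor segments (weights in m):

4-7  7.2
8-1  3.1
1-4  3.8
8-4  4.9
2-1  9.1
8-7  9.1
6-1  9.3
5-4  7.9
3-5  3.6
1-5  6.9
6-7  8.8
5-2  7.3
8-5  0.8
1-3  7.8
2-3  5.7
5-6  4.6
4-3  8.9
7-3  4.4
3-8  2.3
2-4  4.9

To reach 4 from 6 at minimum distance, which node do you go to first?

5

Enumerating some paths:
6–5–8–1–4: 4.6+0.8+3.1+3.8 = 12.3
6–1–4: 9.3+3.8 = 13.1
6–5–8–4: 4.6+0.8+4.9 = 10.3
6–5–4: 4.6+7.9 = 12.5
The minimum is 10.3 m via 6–5–8–4.
So from 6 the first move is to 5.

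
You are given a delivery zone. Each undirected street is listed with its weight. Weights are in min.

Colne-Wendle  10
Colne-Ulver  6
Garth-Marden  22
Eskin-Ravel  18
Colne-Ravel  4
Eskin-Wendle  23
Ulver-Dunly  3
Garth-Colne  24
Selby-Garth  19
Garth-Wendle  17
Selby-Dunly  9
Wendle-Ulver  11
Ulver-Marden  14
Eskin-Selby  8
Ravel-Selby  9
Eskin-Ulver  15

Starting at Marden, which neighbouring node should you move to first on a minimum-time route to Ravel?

Candidate routes:
Marden - Ulver - Colne - Ravel: 14+6+4 = 24
Marden - Ulver - Wendle - Colne - Ravel: 14+11+10+4 = 39
Marden - Ulver - Dunly - Selby - Ravel: 14+3+9+9 = 35
Cheapest is Marden - Ulver - Colne - Ravel at 24 min.
So from Marden the first move is to Ulver.

Ulver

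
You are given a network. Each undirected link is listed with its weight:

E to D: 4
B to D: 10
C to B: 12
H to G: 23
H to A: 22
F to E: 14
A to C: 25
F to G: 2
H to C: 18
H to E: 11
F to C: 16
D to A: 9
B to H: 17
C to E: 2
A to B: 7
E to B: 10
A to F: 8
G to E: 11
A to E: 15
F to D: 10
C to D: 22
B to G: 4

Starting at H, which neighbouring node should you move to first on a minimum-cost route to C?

E

Enumerating some paths:
H → B → E → C: 17+10+2 = 29
H → C: 18 = 18
H → E → C: 11+2 = 13
Cheapest is H → E → C at 13.
So from H the first move is to E.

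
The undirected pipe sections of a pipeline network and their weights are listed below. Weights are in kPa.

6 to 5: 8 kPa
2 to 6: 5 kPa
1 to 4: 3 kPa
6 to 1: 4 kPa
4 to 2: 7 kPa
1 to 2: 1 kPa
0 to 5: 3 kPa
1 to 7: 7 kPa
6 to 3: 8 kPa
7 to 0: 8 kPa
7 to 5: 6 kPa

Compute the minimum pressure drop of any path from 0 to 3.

19 kPa

Settle nodes by increasing distance from 0:
0: 0
5: 3  (via 0)
7: 8  (via 0)
6: 11  (via 5)
1: 15  (via 7)
2: 16  (via 6)
4: 18  (via 1)
3: 19  (via 6)
Shortest route: 0 → 5 → 6 → 3 = 19 kPa.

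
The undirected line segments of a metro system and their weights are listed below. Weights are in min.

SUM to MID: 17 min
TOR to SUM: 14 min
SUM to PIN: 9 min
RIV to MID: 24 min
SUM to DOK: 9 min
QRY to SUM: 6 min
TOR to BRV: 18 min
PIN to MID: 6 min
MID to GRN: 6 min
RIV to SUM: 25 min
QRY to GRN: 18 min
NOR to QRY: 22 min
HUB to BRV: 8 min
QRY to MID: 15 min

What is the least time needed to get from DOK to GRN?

Enumerating some paths:
DOK → SUM → MID → GRN: 9+17+6 = 32
DOK → SUM → PIN → MID → GRN: 9+9+6+6 = 30
The minimum is 30 min via DOK → SUM → PIN → MID → GRN.

30 min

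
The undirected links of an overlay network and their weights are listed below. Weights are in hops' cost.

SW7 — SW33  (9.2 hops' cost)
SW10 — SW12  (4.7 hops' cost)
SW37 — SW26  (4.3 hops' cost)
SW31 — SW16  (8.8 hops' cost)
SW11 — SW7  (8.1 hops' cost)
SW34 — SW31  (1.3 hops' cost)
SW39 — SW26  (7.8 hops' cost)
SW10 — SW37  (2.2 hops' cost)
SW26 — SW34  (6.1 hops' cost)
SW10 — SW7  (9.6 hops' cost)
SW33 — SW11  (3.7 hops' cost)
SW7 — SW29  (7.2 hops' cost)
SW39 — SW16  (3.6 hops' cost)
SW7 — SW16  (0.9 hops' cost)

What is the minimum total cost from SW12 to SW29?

Candidate routes:
SW12 - SW10 - SW37 - SW26 - SW39 - SW16 - SW7 - SW29: 4.7+2.2+4.3+7.8+3.6+0.9+7.2 = 30.7
SW12 - SW10 - SW7 - SW29: 4.7+9.6+7.2 = 21.5
The minimum is 21.5 hops' cost via SW12 - SW10 - SW7 - SW29.

21.5 hops' cost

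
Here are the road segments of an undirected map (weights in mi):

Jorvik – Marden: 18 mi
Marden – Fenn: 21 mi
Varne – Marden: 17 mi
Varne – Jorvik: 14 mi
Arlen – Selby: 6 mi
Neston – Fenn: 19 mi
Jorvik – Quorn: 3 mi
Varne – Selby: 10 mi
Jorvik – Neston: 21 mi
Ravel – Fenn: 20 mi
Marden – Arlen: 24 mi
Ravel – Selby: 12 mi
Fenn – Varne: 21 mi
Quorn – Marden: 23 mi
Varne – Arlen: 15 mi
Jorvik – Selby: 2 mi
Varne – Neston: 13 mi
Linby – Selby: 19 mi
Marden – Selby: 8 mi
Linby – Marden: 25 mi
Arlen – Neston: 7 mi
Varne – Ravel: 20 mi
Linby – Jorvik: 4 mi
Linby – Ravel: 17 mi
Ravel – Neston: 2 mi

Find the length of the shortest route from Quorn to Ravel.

17 mi

Candidate routes:
Quorn–Jorvik–Linby–Ravel: 3+4+17 = 24
Quorn–Jorvik–Selby–Arlen–Neston–Ravel: 3+2+6+7+2 = 20
Quorn–Jorvik–Selby–Ravel: 3+2+12 = 17
Quorn–Jorvik–Neston–Ravel: 3+21+2 = 26
The minimum is 17 mi via Quorn–Jorvik–Selby–Ravel.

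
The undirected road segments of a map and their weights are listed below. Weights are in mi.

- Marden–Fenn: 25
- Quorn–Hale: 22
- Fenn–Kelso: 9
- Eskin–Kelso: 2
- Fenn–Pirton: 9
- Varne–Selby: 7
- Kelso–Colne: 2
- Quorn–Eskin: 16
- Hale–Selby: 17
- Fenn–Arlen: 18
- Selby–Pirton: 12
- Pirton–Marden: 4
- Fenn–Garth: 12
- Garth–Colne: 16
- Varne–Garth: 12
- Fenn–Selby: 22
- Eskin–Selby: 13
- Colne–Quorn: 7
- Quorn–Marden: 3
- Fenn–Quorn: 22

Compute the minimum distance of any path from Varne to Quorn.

Enumerating some paths:
Varne–Selby–Eskin–Kelso–Colne–Quorn: 7+13+2+2+7 = 31
Varne–Selby–Pirton–Marden–Quorn: 7+12+4+3 = 26
The minimum is 26 mi via Varne–Selby–Pirton–Marden–Quorn.

26 mi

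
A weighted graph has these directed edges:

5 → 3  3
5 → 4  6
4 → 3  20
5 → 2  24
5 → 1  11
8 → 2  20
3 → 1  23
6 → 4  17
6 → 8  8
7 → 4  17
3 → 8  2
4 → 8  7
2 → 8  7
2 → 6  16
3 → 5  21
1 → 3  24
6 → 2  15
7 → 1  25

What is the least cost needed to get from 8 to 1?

Candidate routes:
8 - 2 - 6 - 4 - 3 - 5 - 1: 20+16+17+20+21+11 = 105
8 - 2 - 6 - 4 - 3 - 1: 20+16+17+20+23 = 96
Cheapest is 8 - 2 - 6 - 4 - 3 - 1 at 96.

96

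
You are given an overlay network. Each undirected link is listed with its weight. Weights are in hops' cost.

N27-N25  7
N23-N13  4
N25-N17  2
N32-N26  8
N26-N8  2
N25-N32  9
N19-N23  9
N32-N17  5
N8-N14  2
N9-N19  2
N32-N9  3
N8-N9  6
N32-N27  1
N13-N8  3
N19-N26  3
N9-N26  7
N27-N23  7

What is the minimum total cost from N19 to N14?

7 hops' cost

Candidate routes:
N19–N9–N32–N26–N8–N14: 2+3+8+2+2 = 17
N19–N9–N26–N8–N14: 2+7+2+2 = 13
N19–N9–N8–N14: 2+6+2 = 10
N19–N26–N8–N14: 3+2+2 = 7
Cheapest is N19–N26–N8–N14 at 7 hops' cost.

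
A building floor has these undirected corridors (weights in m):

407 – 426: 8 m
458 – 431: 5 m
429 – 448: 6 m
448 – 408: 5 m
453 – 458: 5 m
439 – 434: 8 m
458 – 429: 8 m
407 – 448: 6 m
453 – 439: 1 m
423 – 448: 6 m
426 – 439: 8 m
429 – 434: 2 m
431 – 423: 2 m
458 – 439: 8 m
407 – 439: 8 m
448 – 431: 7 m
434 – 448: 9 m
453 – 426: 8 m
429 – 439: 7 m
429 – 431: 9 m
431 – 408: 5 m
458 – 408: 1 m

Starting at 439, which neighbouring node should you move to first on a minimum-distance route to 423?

453

Compare a few routes:
439–458–408–431–423: 8+1+5+2 = 16
439–453–458–431–423: 1+5+5+2 = 13
439–458–431–423: 8+5+2 = 15
439–453–458–408–431–423: 1+5+1+5+2 = 14
Cheapest is 439–453–458–431–423 at 13 m.
So from 439 the first move is to 453.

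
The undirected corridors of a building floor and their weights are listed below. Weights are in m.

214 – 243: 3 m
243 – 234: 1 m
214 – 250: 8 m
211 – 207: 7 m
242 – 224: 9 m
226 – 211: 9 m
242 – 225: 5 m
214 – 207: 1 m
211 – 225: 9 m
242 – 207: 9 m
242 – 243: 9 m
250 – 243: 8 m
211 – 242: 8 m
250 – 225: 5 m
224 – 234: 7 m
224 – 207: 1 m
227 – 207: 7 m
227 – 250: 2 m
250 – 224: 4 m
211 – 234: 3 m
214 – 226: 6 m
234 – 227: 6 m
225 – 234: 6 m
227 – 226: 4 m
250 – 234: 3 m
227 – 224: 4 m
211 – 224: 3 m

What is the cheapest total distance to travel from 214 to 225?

Candidate routes:
214 - 243 - 234 - 250 - 225: 3+1+3+5 = 12
214 - 243 - 234 - 225: 3+1+6 = 10
214 - 207 - 224 - 250 - 225: 1+1+4+5 = 11
214 - 250 - 225: 8+5 = 13
Cheapest is 214 - 243 - 234 - 225 at 10 m.

10 m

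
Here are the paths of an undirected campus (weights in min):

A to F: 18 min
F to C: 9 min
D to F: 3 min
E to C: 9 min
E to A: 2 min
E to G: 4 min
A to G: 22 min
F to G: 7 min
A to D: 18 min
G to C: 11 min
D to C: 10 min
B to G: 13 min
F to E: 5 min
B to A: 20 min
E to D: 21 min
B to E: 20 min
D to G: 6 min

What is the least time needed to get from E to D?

8 min

Candidate routes:
E → F → G → D: 5+7+6 = 18
E → G → D: 4+6 = 10
E → F → D: 5+3 = 8
E → G → F → D: 4+7+3 = 14
Cheapest is E → F → D at 8 min.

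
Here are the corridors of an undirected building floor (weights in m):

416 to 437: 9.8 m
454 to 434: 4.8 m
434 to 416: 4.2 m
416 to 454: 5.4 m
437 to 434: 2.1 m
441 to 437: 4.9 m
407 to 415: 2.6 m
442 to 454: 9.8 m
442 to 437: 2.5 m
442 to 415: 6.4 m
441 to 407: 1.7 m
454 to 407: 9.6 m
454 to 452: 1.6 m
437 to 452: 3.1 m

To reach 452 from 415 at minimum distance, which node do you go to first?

Candidate routes:
415 → 407 → 441 → 437 → 452: 2.6+1.7+4.9+3.1 = 12.3
415 → 442 → 437 → 452: 6.4+2.5+3.1 = 12
The minimum is 12 m via 415 → 442 → 437 → 452.
So from 415 the first move is to 442.

442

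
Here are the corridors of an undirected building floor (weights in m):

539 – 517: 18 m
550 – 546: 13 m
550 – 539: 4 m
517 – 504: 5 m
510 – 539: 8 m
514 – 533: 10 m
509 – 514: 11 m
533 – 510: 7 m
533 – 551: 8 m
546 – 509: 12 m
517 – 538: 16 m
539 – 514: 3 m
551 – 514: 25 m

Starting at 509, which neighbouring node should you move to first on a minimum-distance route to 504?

514

Compare a few routes:
509–514–539–517–504: 11+3+18+5 = 37
509–546–550–539–517–504: 12+13+4+18+5 = 52
Cheapest is 509–514–539–517–504 at 37 m.
So from 509 the first move is to 514.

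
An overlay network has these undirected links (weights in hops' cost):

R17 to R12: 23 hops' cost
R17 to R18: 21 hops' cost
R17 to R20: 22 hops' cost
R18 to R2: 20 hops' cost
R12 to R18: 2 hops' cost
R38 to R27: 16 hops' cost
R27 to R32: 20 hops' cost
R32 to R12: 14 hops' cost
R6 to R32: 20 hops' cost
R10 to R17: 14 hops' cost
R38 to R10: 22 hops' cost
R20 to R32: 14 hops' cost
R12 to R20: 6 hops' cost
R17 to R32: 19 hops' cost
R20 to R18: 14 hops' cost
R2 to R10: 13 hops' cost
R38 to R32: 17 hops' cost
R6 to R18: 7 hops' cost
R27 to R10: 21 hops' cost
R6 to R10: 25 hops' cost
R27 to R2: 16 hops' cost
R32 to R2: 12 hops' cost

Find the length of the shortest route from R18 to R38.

33 hops' cost

Compare a few routes:
R18 → R12 → R20 → R32 → R38: 2+6+14+17 = 39
R18 → R12 → R32 → R38: 2+14+17 = 33
R18 → R6 → R32 → R38: 7+20+17 = 44
The minimum is 33 hops' cost via R18 → R12 → R32 → R38.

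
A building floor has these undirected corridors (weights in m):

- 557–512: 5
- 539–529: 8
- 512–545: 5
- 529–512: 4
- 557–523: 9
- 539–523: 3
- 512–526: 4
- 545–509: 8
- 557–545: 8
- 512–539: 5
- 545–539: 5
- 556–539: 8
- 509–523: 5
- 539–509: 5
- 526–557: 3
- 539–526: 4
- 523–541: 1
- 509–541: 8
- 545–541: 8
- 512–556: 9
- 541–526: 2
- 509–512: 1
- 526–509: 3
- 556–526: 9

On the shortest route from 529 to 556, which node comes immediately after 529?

Enumerating some paths:
529 - 539 - 556: 8+8 = 16
529 - 512 - 556: 4+9 = 13
529 - 512 - 526 - 556: 4+4+9 = 17
The minimum is 13 m via 529 - 512 - 556.
So from 529 the first move is to 512.

512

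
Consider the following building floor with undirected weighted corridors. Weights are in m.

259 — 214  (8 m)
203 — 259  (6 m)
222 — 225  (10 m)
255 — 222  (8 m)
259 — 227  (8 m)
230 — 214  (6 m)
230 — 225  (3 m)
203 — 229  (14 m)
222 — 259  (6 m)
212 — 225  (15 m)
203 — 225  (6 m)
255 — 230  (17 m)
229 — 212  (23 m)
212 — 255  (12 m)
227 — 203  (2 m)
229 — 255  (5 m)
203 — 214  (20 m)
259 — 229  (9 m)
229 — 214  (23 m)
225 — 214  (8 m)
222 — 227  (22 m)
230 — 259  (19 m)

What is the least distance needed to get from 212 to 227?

23 m

Candidate routes:
212 → 225 → 203 → 227: 15+6+2 = 23
212 → 255 → 229 → 259 → 203 → 227: 12+5+9+6+2 = 34
212 → 255 → 229 → 203 → 227: 12+5+14+2 = 33
The minimum is 23 m via 212 → 225 → 203 → 227.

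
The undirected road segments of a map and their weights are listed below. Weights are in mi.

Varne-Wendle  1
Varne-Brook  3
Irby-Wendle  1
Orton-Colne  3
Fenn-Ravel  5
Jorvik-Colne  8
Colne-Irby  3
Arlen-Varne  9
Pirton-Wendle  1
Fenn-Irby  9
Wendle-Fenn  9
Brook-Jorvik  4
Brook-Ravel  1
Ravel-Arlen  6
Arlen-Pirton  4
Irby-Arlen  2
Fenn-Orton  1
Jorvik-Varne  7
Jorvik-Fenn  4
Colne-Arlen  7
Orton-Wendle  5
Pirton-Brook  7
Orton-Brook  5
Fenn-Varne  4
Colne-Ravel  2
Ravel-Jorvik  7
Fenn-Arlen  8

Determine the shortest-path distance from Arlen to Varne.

Running Dijkstra from Arlen:
Arlen: 0
Irby: 2  (via Arlen)
Wendle: 3  (via Irby)
Varne: 4  (via Wendle)
Shortest route: Arlen → Irby → Wendle → Varne = 4 mi.

4 mi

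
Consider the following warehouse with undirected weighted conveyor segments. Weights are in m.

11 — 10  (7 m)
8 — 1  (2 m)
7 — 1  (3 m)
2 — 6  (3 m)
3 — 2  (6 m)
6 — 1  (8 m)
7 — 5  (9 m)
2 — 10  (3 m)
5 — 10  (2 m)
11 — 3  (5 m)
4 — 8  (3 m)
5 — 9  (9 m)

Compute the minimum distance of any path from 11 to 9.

Candidate routes:
11 → 3 → 2 → 6 → 1 → 7 → 5 → 9: 5+6+3+8+3+9+9 = 43
11 → 10 → 2 → 6 → 1 → 7 → 5 → 9: 7+3+3+8+3+9+9 = 42
11 → 3 → 2 → 10 → 5 → 9: 5+6+3+2+9 = 25
11 → 10 → 5 → 9: 7+2+9 = 18
Cheapest is 11 → 10 → 5 → 9 at 18 m.

18 m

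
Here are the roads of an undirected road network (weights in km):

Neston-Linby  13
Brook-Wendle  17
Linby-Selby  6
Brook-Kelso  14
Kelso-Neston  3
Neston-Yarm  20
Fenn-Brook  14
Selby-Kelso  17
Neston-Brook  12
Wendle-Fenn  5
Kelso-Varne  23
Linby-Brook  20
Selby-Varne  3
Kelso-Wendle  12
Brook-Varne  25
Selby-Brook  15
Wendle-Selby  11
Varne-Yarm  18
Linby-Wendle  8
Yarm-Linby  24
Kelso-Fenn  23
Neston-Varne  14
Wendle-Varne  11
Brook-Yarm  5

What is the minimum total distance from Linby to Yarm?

24 km

Shortest distances from Linby:
Linby: 0
Selby: 6  (via Linby)
Wendle: 8  (via Linby)
Varne: 9  (via Selby)
Fenn: 13  (via Wendle)
Neston: 13  (via Linby)
Kelso: 16  (via Neston)
Brook: 20  (via Linby)
Yarm: 24  (via Linby)
Shortest route: Linby → Yarm = 24 km.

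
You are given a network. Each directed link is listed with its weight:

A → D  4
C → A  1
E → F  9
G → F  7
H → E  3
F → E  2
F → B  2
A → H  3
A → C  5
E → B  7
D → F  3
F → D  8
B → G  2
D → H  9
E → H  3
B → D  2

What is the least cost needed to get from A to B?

Settle nodes by increasing distance from A:
A: 0
H: 3  (via A)
D: 4  (via A)
C: 5  (via A)
E: 6  (via H)
F: 7  (via D)
B: 9  (via F)
Shortest route: A–D–F–B = 9.

9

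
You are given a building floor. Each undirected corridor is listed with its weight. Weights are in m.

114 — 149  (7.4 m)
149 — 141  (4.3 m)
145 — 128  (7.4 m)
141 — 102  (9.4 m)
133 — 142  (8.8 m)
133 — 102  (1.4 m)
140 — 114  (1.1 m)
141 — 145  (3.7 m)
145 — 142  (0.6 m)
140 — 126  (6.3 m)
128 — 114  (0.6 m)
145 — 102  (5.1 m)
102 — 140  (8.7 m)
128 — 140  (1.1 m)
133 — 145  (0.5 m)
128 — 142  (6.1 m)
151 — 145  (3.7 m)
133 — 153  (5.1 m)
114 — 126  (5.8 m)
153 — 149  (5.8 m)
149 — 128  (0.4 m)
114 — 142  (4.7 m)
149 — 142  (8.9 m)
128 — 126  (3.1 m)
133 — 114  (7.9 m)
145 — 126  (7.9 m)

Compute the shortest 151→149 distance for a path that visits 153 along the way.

Shortest 151→153: 151 → 145 → 133 → 153 = 9.3
Best 153 to 149: 153 → 149 costing 5.8
Total via 153: 9.3 + 5.8 = 15.1 m.

15.1 m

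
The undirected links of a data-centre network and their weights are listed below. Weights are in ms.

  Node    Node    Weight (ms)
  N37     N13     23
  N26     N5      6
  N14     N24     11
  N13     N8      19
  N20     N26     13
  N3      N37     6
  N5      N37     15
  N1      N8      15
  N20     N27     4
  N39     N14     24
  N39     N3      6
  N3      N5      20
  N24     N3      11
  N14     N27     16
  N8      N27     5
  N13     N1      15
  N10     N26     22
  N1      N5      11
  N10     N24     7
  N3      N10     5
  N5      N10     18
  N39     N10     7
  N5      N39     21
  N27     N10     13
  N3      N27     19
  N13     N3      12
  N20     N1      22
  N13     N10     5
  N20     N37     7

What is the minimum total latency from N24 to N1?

Compare a few routes:
N24 - N10 - N5 - N1: 7+18+11 = 36
N24 - N3 - N10 - N13 - N1: 11+5+5+15 = 36
N24 - N10 - N13 - N1: 7+5+15 = 27
N24 - N3 - N13 - N1: 11+12+15 = 38
Cheapest is N24 - N10 - N13 - N1 at 27 ms.

27 ms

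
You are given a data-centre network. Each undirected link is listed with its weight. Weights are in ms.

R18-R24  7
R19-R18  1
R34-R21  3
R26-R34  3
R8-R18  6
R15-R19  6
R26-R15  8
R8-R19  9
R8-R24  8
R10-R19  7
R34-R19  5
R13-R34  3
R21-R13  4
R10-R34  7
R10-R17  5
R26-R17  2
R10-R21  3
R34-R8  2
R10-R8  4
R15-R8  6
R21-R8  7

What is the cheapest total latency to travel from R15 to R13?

Enumerating some paths:
R15 - R26 - R34 - R13: 8+3+3 = 14
R15 - R19 - R34 - R13: 6+5+3 = 14
R15 - R8 - R34 - R13: 6+2+3 = 11
The minimum is 11 ms via R15 - R8 - R34 - R13.

11 ms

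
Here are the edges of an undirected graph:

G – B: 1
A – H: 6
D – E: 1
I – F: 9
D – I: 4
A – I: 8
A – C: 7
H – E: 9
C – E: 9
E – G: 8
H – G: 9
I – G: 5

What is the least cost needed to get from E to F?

Shortest distances from E:
E: 0
D: 1  (via E)
I: 5  (via D)
G: 8  (via E)
B: 9  (via G)
C: 9  (via E)
H: 9  (via E)
A: 13  (via I)
F: 14  (via I)
Shortest route: E–D–I–F = 14.

14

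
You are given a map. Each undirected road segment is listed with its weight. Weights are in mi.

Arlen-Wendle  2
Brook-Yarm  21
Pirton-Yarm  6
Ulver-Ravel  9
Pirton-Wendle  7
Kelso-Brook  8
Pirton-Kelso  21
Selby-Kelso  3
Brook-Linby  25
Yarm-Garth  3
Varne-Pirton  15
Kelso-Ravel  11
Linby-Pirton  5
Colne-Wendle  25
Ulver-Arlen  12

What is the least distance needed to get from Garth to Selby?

33 mi

Settle nodes by increasing distance from Garth:
Garth: 0
Yarm: 3  (via Garth)
Pirton: 9  (via Yarm)
Linby: 14  (via Pirton)
Wendle: 16  (via Pirton)
Arlen: 18  (via Wendle)
Varne: 24  (via Pirton)
Brook: 24  (via Yarm)
Ulver: 30  (via Arlen)
Kelso: 30  (via Pirton)
Selby: 33  (via Kelso)
Shortest route: Garth → Yarm → Pirton → Kelso → Selby = 33 mi.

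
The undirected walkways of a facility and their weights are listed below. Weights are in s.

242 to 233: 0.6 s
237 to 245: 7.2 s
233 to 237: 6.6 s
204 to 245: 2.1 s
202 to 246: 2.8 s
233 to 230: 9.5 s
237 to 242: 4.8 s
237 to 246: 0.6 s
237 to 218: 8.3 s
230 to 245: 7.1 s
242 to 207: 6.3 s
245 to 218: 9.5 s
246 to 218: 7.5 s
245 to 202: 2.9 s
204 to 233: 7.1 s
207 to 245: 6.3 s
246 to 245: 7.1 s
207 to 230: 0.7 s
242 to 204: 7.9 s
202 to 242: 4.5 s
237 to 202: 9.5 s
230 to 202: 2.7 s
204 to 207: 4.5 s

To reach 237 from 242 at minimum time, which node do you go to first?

Candidate routes:
242 - 233 - 237: 0.6+6.6 = 7.2
242 - 202 - 246 - 237: 4.5+2.8+0.6 = 7.9
242 - 237: 4.8 = 4.8
The minimum is 4.8 s via 242 - 237.
So from 242 the first move is to 237.

237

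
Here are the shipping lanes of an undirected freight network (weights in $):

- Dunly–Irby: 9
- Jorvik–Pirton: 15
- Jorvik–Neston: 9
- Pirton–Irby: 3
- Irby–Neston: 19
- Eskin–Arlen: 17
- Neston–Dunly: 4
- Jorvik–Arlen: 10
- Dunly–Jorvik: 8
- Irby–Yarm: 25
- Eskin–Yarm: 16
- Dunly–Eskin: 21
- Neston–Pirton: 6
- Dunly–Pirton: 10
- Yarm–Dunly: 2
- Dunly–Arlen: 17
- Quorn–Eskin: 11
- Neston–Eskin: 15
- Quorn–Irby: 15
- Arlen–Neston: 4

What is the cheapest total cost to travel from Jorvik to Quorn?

$32

Enumerating some paths:
Jorvik–Neston–Pirton–Irby–Quorn: 9+6+3+15 = 33
Jorvik–Pirton–Irby–Quorn: 15+3+15 = 33
Jorvik–Dunly–Irby–Quorn: 8+9+15 = 32
Jorvik–Neston–Eskin–Quorn: 9+15+11 = 35
Cheapest is Jorvik–Dunly–Irby–Quorn at $32.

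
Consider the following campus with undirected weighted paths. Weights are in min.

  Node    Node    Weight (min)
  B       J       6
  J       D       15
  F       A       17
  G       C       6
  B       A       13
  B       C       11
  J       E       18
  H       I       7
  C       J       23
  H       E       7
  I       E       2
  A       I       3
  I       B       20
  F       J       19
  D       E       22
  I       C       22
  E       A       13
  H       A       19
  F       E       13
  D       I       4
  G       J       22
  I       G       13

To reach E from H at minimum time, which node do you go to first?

E

Enumerating some paths:
H → I → E: 7+2 = 9
H → E: 7 = 7
The minimum is 7 min via H → E.
So from H the first move is to E.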